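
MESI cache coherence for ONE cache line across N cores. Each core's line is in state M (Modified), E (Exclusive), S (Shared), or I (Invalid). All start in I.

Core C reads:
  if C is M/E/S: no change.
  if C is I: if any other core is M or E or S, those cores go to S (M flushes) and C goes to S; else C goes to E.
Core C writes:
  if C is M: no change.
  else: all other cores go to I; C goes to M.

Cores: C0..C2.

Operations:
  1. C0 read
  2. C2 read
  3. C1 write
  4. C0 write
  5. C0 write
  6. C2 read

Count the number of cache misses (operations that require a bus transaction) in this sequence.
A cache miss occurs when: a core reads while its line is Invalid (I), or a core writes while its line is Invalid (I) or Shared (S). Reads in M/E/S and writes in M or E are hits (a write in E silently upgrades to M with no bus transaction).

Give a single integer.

Answer: 5

Derivation:
Op 1: C0 read [C0 read from I: no other sharers -> C0=E (exclusive)] -> [E,I,I] [MISS #1: read from I]
Op 2: C2 read [C2 read from I: others=['C0=E'] -> C2=S, others downsized to S] -> [S,I,S] [MISS #2: read from I]
Op 3: C1 write [C1 write: invalidate ['C0=S', 'C2=S'] -> C1=M] -> [I,M,I] [MISS #3: write from I]
Op 4: C0 write [C0 write: invalidate ['C1=M'] -> C0=M] -> [M,I,I] [MISS #4: write from I]
Op 5: C0 write [C0 write: already M (modified), no change] -> [M,I,I] [hit: write from M]
Op 6: C2 read [C2 read from I: others=['C0=M'] -> C2=S, others downsized to S] -> [S,I,S] [MISS #5: read from I]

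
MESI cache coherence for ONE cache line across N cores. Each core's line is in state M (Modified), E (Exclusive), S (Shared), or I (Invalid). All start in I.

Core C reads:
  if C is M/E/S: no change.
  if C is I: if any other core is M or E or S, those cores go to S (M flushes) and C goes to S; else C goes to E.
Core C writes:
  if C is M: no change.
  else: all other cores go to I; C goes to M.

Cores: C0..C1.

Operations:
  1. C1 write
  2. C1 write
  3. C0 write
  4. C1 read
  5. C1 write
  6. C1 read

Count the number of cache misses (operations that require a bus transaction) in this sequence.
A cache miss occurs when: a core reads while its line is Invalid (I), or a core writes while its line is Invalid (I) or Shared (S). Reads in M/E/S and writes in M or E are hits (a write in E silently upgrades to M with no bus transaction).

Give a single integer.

Answer: 4

Derivation:
Op 1: C1 write [C1 write: invalidate none -> C1=M] -> [I,M] [MISS #1: write from I]
Op 2: C1 write [C1 write: already M (modified), no change] -> [I,M] [hit: write from M]
Op 3: C0 write [C0 write: invalidate ['C1=M'] -> C0=M] -> [M,I] [MISS #2: write from I]
Op 4: C1 read [C1 read from I: others=['C0=M'] -> C1=S, others downsized to S] -> [S,S] [MISS #3: read from I]
Op 5: C1 write [C1 write: invalidate ['C0=S'] -> C1=M] -> [I,M] [MISS #4: write from S]
Op 6: C1 read [C1 read: already in M, no change] -> [I,M] [hit: read from M]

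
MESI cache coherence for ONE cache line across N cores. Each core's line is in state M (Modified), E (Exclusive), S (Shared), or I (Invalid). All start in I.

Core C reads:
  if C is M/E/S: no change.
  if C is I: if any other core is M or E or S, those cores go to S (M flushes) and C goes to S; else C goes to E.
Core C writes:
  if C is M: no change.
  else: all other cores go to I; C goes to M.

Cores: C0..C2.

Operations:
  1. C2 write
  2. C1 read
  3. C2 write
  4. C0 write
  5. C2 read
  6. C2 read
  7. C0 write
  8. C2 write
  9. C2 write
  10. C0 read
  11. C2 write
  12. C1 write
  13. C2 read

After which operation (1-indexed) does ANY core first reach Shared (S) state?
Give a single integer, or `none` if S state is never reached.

Answer: 2

Derivation:
Op 1: C2 write [C2 write: invalidate none -> C2=M] -> [I,I,M]
Op 2: C1 read [C1 read from I: others=['C2=M'] -> C1=S, others downsized to S] -> [I,S,S]
  -> First S state at op 2; remaining ops need not be traced.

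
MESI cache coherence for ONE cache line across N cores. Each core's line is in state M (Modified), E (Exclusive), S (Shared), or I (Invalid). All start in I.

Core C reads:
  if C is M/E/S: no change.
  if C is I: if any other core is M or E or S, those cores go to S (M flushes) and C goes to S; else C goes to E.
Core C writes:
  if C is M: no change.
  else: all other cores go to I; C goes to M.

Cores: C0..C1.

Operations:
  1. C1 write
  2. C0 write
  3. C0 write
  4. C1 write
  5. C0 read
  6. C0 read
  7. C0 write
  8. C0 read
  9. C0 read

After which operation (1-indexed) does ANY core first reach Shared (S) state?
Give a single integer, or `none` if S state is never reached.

Answer: 5

Derivation:
Op 1: C1 write [C1 write: invalidate none -> C1=M] -> [I,M]
Op 2: C0 write [C0 write: invalidate ['C1=M'] -> C0=M] -> [M,I]
Op 3: C0 write [C0 write: already M (modified), no change] -> [M,I]
Op 4: C1 write [C1 write: invalidate ['C0=M'] -> C1=M] -> [I,M]
Op 5: C0 read [C0 read from I: others=['C1=M'] -> C0=S, others downsized to S] -> [S,S]
  -> First S state at op 5; remaining ops need not be traced.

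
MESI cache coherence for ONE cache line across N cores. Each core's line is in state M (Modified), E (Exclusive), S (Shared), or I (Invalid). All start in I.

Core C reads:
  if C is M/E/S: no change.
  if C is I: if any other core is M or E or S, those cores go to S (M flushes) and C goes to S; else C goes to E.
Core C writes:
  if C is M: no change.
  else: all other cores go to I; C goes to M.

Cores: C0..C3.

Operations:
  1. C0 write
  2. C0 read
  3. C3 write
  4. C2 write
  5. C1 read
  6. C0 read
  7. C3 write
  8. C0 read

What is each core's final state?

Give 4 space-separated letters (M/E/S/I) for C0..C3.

Answer: S I I S

Derivation:
Op 1: C0 write [C0 write: invalidate none -> C0=M] -> [M,I,I,I]
Op 2: C0 read [C0 read: already in M, no change] -> [M,I,I,I]
Op 3: C3 write [C3 write: invalidate ['C0=M'] -> C3=M] -> [I,I,I,M]
Op 4: C2 write [C2 write: invalidate ['C3=M'] -> C2=M] -> [I,I,M,I]
Op 5: C1 read [C1 read from I: others=['C2=M'] -> C1=S, others downsized to S] -> [I,S,S,I]
Op 6: C0 read [C0 read from I: others=['C1=S', 'C2=S'] -> C0=S, others downsized to S] -> [S,S,S,I]
Op 7: C3 write [C3 write: invalidate ['C0=S', 'C1=S', 'C2=S'] -> C3=M] -> [I,I,I,M]
Op 8: C0 read [C0 read from I: others=['C3=M'] -> C0=S, others downsized to S] -> [S,I,I,S]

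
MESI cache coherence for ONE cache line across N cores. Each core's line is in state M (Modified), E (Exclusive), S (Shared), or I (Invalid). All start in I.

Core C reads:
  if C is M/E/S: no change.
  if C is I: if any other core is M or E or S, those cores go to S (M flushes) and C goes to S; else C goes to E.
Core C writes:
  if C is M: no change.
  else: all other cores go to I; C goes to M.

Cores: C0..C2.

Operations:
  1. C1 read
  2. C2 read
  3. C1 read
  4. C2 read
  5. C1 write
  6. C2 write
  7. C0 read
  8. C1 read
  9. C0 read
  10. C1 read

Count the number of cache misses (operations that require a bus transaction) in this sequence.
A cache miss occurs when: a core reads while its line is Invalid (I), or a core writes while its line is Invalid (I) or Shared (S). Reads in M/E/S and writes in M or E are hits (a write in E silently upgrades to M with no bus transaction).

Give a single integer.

Answer: 6

Derivation:
Op 1: C1 read [C1 read from I: no other sharers -> C1=E (exclusive)] -> [I,E,I] [MISS #1: read from I]
Op 2: C2 read [C2 read from I: others=['C1=E'] -> C2=S, others downsized to S] -> [I,S,S] [MISS #2: read from I]
Op 3: C1 read [C1 read: already in S, no change] -> [I,S,S] [hit: read from S]
Op 4: C2 read [C2 read: already in S, no change] -> [I,S,S] [hit: read from S]
Op 5: C1 write [C1 write: invalidate ['C2=S'] -> C1=M] -> [I,M,I] [MISS #3: write from S]
Op 6: C2 write [C2 write: invalidate ['C1=M'] -> C2=M] -> [I,I,M] [MISS #4: write from I]
Op 7: C0 read [C0 read from I: others=['C2=M'] -> C0=S, others downsized to S] -> [S,I,S] [MISS #5: read from I]
Op 8: C1 read [C1 read from I: others=['C0=S', 'C2=S'] -> C1=S, others downsized to S] -> [S,S,S] [MISS #6: read from I]
Op 9: C0 read [C0 read: already in S, no change] -> [S,S,S] [hit: read from S]
Op 10: C1 read [C1 read: already in S, no change] -> [S,S,S] [hit: read from S]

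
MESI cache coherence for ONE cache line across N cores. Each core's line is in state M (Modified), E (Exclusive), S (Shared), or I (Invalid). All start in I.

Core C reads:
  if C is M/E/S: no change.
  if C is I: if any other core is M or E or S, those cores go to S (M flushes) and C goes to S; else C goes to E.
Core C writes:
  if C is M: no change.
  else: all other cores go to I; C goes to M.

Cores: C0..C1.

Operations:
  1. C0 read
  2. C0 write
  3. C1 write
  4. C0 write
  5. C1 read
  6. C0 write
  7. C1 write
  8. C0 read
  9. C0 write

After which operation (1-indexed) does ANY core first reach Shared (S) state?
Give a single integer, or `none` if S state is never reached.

Op 1: C0 read [C0 read from I: no other sharers -> C0=E (exclusive)] -> [E,I]
Op 2: C0 write [C0 write: invalidate none -> C0=M] -> [M,I]
Op 3: C1 write [C1 write: invalidate ['C0=M'] -> C1=M] -> [I,M]
Op 4: C0 write [C0 write: invalidate ['C1=M'] -> C0=M] -> [M,I]
Op 5: C1 read [C1 read from I: others=['C0=M'] -> C1=S, others downsized to S] -> [S,S]
  -> First S state at op 5; remaining ops need not be traced.

Answer: 5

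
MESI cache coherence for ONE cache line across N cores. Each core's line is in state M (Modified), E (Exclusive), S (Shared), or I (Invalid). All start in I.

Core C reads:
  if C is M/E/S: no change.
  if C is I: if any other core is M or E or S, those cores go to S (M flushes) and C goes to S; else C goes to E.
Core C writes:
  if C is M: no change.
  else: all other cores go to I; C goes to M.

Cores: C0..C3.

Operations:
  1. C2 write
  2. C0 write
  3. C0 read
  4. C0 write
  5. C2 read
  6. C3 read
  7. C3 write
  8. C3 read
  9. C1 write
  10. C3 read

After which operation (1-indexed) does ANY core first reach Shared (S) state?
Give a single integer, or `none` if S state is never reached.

Op 1: C2 write [C2 write: invalidate none -> C2=M] -> [I,I,M,I]
Op 2: C0 write [C0 write: invalidate ['C2=M'] -> C0=M] -> [M,I,I,I]
Op 3: C0 read [C0 read: already in M, no change] -> [M,I,I,I]
Op 4: C0 write [C0 write: already M (modified), no change] -> [M,I,I,I]
Op 5: C2 read [C2 read from I: others=['C0=M'] -> C2=S, others downsized to S] -> [S,I,S,I]
  -> First S state at op 5; remaining ops need not be traced.

Answer: 5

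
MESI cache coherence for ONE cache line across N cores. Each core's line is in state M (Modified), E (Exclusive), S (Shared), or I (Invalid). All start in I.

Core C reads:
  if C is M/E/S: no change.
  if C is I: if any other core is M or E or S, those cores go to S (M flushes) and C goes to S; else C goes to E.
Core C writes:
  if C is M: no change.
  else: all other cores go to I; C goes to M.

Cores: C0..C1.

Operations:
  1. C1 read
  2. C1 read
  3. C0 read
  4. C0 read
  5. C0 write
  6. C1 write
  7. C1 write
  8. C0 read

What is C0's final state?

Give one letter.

Op 1: C1 read [C1 read from I: no other sharers -> C1=E (exclusive)] -> [I,E]
Op 2: C1 read [C1 read: already in E, no change] -> [I,E]
Op 3: C0 read [C0 read from I: others=['C1=E'] -> C0=S, others downsized to S] -> [S,S]
Op 4: C0 read [C0 read: already in S, no change] -> [S,S]
Op 5: C0 write [C0 write: invalidate ['C1=S'] -> C0=M] -> [M,I]
Op 6: C1 write [C1 write: invalidate ['C0=M'] -> C1=M] -> [I,M]
Op 7: C1 write [C1 write: already M (modified), no change] -> [I,M]
Op 8: C0 read [C0 read from I: others=['C1=M'] -> C0=S, others downsized to S] -> [S,S]

Answer: S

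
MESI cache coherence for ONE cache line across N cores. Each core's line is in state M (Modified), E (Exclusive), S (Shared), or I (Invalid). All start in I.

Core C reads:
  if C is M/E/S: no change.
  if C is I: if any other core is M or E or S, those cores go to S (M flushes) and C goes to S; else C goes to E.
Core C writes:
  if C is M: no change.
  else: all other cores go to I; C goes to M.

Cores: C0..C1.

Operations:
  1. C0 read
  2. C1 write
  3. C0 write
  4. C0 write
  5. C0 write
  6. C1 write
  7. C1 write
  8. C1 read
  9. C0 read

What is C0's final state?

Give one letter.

Answer: S

Derivation:
Op 1: C0 read [C0 read from I: no other sharers -> C0=E (exclusive)] -> [E,I]
Op 2: C1 write [C1 write: invalidate ['C0=E'] -> C1=M] -> [I,M]
Op 3: C0 write [C0 write: invalidate ['C1=M'] -> C0=M] -> [M,I]
Op 4: C0 write [C0 write: already M (modified), no change] -> [M,I]
Op 5: C0 write [C0 write: already M (modified), no change] -> [M,I]
Op 6: C1 write [C1 write: invalidate ['C0=M'] -> C1=M] -> [I,M]
Op 7: C1 write [C1 write: already M (modified), no change] -> [I,M]
Op 8: C1 read [C1 read: already in M, no change] -> [I,M]
Op 9: C0 read [C0 read from I: others=['C1=M'] -> C0=S, others downsized to S] -> [S,S]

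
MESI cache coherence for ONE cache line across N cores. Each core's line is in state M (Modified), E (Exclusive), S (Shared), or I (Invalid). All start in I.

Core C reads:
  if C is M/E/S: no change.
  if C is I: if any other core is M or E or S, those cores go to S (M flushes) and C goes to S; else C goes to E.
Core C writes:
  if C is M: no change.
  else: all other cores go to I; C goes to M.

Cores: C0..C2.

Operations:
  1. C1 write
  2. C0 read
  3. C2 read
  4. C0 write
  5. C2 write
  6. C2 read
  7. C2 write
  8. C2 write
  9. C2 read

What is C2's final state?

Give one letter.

Answer: M

Derivation:
Op 1: C1 write [C1 write: invalidate none -> C1=M] -> [I,M,I]
Op 2: C0 read [C0 read from I: others=['C1=M'] -> C0=S, others downsized to S] -> [S,S,I]
Op 3: C2 read [C2 read from I: others=['C0=S', 'C1=S'] -> C2=S, others downsized to S] -> [S,S,S]
Op 4: C0 write [C0 write: invalidate ['C1=S', 'C2=S'] -> C0=M] -> [M,I,I]
Op 5: C2 write [C2 write: invalidate ['C0=M'] -> C2=M] -> [I,I,M]
Op 6: C2 read [C2 read: already in M, no change] -> [I,I,M]
Op 7: C2 write [C2 write: already M (modified), no change] -> [I,I,M]
Op 8: C2 write [C2 write: already M (modified), no change] -> [I,I,M]
Op 9: C2 read [C2 read: already in M, no change] -> [I,I,M]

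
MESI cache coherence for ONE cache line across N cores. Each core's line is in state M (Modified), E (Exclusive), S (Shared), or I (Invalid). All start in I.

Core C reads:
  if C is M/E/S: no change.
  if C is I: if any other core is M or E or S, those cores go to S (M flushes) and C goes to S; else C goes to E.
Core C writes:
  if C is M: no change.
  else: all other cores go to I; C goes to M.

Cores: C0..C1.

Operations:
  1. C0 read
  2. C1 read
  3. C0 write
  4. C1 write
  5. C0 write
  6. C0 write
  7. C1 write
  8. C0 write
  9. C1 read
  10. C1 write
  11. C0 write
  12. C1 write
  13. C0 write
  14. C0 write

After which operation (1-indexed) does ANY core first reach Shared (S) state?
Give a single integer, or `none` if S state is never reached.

Answer: 2

Derivation:
Op 1: C0 read [C0 read from I: no other sharers -> C0=E (exclusive)] -> [E,I]
Op 2: C1 read [C1 read from I: others=['C0=E'] -> C1=S, others downsized to S] -> [S,S]
  -> First S state at op 2; remaining ops need not be traced.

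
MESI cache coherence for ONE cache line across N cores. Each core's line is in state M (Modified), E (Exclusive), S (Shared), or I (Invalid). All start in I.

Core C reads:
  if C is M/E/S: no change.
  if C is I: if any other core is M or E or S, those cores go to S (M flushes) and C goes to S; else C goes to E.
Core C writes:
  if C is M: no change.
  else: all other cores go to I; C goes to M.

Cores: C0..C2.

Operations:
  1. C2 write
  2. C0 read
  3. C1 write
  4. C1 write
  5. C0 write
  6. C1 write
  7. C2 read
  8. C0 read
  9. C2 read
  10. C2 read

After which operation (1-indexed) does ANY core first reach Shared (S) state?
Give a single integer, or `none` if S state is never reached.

Answer: 2

Derivation:
Op 1: C2 write [C2 write: invalidate none -> C2=M] -> [I,I,M]
Op 2: C0 read [C0 read from I: others=['C2=M'] -> C0=S, others downsized to S] -> [S,I,S]
  -> First S state at op 2; remaining ops need not be traced.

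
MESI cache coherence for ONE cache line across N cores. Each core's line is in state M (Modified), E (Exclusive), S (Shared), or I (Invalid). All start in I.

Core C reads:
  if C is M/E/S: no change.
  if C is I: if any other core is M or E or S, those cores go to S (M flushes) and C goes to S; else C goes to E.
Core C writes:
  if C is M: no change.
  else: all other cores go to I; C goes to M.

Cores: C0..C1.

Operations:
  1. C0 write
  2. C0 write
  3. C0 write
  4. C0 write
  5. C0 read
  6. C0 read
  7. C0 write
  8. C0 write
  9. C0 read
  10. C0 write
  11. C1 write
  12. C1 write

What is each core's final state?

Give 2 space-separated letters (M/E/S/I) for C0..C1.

Answer: I M

Derivation:
Op 1: C0 write [C0 write: invalidate none -> C0=M] -> [M,I]
Op 2: C0 write [C0 write: already M (modified), no change] -> [M,I]
Op 3: C0 write [C0 write: already M (modified), no change] -> [M,I]
Op 4: C0 write [C0 write: already M (modified), no change] -> [M,I]
Op 5: C0 read [C0 read: already in M, no change] -> [M,I]
Op 6: C0 read [C0 read: already in M, no change] -> [M,I]
Op 7: C0 write [C0 write: already M (modified), no change] -> [M,I]
Op 8: C0 write [C0 write: already M (modified), no change] -> [M,I]
Op 9: C0 read [C0 read: already in M, no change] -> [M,I]
Op 10: C0 write [C0 write: already M (modified), no change] -> [M,I]
Op 11: C1 write [C1 write: invalidate ['C0=M'] -> C1=M] -> [I,M]
Op 12: C1 write [C1 write: already M (modified), no change] -> [I,M]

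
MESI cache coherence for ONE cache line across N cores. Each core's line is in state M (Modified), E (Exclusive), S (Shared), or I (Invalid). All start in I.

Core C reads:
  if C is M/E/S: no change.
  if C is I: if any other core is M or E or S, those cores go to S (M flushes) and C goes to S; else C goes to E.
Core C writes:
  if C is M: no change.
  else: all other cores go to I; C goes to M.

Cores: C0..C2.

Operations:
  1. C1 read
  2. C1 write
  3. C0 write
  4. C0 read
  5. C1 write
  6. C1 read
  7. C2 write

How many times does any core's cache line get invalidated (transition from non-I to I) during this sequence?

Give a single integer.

Answer: 3

Derivation:
Op 1: C1 read [C1 read from I: no other sharers -> C1=E (exclusive)] -> [I,E,I] (invalidations this op: 0; running total: 0)
Op 2: C1 write [C1 write: invalidate none -> C1=M] -> [I,M,I] (invalidations this op: 0; running total: 0)
Op 3: C0 write [C0 write: invalidate ['C1=M'] -> C0=M] -> [M,I,I] (invalidations this op: 1; running total: 1)
Op 4: C0 read [C0 read: already in M, no change] -> [M,I,I] (invalidations this op: 0; running total: 1)
Op 5: C1 write [C1 write: invalidate ['C0=M'] -> C1=M] -> [I,M,I] (invalidations this op: 1; running total: 2)
Op 6: C1 read [C1 read: already in M, no change] -> [I,M,I] (invalidations this op: 0; running total: 2)
Op 7: C2 write [C2 write: invalidate ['C1=M'] -> C2=M] -> [I,I,M] (invalidations this op: 1; running total: 3)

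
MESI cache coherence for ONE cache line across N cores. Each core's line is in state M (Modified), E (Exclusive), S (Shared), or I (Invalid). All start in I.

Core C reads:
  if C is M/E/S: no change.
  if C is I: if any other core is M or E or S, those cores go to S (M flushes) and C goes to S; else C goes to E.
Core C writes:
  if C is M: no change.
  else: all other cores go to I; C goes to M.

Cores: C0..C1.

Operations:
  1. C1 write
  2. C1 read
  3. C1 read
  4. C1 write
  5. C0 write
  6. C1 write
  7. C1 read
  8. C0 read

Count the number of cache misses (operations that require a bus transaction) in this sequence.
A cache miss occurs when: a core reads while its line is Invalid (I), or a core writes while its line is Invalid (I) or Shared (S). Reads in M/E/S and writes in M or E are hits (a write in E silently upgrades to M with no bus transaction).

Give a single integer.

Answer: 4

Derivation:
Op 1: C1 write [C1 write: invalidate none -> C1=M] -> [I,M] [MISS #1: write from I]
Op 2: C1 read [C1 read: already in M, no change] -> [I,M] [hit: read from M]
Op 3: C1 read [C1 read: already in M, no change] -> [I,M] [hit: read from M]
Op 4: C1 write [C1 write: already M (modified), no change] -> [I,M] [hit: write from M]
Op 5: C0 write [C0 write: invalidate ['C1=M'] -> C0=M] -> [M,I] [MISS #2: write from I]
Op 6: C1 write [C1 write: invalidate ['C0=M'] -> C1=M] -> [I,M] [MISS #3: write from I]
Op 7: C1 read [C1 read: already in M, no change] -> [I,M] [hit: read from M]
Op 8: C0 read [C0 read from I: others=['C1=M'] -> C0=S, others downsized to S] -> [S,S] [MISS #4: read from I]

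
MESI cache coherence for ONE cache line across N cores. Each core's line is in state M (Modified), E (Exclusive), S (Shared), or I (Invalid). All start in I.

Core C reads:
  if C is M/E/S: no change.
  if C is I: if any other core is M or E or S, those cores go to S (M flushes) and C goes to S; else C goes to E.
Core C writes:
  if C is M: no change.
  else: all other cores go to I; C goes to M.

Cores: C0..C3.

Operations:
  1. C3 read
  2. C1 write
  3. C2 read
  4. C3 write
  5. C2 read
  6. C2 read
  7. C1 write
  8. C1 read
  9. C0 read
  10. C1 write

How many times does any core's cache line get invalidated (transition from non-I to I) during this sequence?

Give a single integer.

Answer: 6

Derivation:
Op 1: C3 read [C3 read from I: no other sharers -> C3=E (exclusive)] -> [I,I,I,E] (invalidations this op: 0; running total: 0)
Op 2: C1 write [C1 write: invalidate ['C3=E'] -> C1=M] -> [I,M,I,I] (invalidations this op: 1; running total: 1)
Op 3: C2 read [C2 read from I: others=['C1=M'] -> C2=S, others downsized to S] -> [I,S,S,I] (invalidations this op: 0; running total: 1)
Op 4: C3 write [C3 write: invalidate ['C1=S', 'C2=S'] -> C3=M] -> [I,I,I,M] (invalidations this op: 2; running total: 3)
Op 5: C2 read [C2 read from I: others=['C3=M'] -> C2=S, others downsized to S] -> [I,I,S,S] (invalidations this op: 0; running total: 3)
Op 6: C2 read [C2 read: already in S, no change] -> [I,I,S,S] (invalidations this op: 0; running total: 3)
Op 7: C1 write [C1 write: invalidate ['C2=S', 'C3=S'] -> C1=M] -> [I,M,I,I] (invalidations this op: 2; running total: 5)
Op 8: C1 read [C1 read: already in M, no change] -> [I,M,I,I] (invalidations this op: 0; running total: 5)
Op 9: C0 read [C0 read from I: others=['C1=M'] -> C0=S, others downsized to S] -> [S,S,I,I] (invalidations this op: 0; running total: 5)
Op 10: C1 write [C1 write: invalidate ['C0=S'] -> C1=M] -> [I,M,I,I] (invalidations this op: 1; running total: 6)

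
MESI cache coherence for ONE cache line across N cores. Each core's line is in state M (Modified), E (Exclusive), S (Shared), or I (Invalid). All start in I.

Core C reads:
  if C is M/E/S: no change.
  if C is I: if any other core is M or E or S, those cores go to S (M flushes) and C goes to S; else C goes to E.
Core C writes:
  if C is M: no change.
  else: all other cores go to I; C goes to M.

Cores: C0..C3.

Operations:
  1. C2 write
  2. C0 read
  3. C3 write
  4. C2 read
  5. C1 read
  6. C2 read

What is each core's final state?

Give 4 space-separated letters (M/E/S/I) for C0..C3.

Answer: I S S S

Derivation:
Op 1: C2 write [C2 write: invalidate none -> C2=M] -> [I,I,M,I]
Op 2: C0 read [C0 read from I: others=['C2=M'] -> C0=S, others downsized to S] -> [S,I,S,I]
Op 3: C3 write [C3 write: invalidate ['C0=S', 'C2=S'] -> C3=M] -> [I,I,I,M]
Op 4: C2 read [C2 read from I: others=['C3=M'] -> C2=S, others downsized to S] -> [I,I,S,S]
Op 5: C1 read [C1 read from I: others=['C2=S', 'C3=S'] -> C1=S, others downsized to S] -> [I,S,S,S]
Op 6: C2 read [C2 read: already in S, no change] -> [I,S,S,S]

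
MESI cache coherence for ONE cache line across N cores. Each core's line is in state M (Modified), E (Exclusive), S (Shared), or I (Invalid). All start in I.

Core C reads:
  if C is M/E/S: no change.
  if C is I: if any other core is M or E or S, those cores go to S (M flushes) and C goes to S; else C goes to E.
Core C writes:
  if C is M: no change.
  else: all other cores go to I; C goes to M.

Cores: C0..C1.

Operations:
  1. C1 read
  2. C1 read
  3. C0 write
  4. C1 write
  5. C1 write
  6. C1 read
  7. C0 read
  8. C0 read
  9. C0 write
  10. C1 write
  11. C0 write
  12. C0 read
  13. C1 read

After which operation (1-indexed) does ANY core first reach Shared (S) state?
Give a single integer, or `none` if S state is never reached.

Op 1: C1 read [C1 read from I: no other sharers -> C1=E (exclusive)] -> [I,E]
Op 2: C1 read [C1 read: already in E, no change] -> [I,E]
Op 3: C0 write [C0 write: invalidate ['C1=E'] -> C0=M] -> [M,I]
Op 4: C1 write [C1 write: invalidate ['C0=M'] -> C1=M] -> [I,M]
Op 5: C1 write [C1 write: already M (modified), no change] -> [I,M]
Op 6: C1 read [C1 read: already in M, no change] -> [I,M]
Op 7: C0 read [C0 read from I: others=['C1=M'] -> C0=S, others downsized to S] -> [S,S]
  -> First S state at op 7; remaining ops need not be traced.

Answer: 7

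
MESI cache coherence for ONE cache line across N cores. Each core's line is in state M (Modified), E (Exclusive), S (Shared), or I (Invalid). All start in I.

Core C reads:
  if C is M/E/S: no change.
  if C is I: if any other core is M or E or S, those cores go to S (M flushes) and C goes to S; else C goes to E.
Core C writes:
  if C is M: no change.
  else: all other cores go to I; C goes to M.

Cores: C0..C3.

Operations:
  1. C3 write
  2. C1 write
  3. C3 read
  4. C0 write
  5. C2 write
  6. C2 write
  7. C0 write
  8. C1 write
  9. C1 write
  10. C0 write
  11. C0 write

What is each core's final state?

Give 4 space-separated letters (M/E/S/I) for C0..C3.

Op 1: C3 write [C3 write: invalidate none -> C3=M] -> [I,I,I,M]
Op 2: C1 write [C1 write: invalidate ['C3=M'] -> C1=M] -> [I,M,I,I]
Op 3: C3 read [C3 read from I: others=['C1=M'] -> C3=S, others downsized to S] -> [I,S,I,S]
Op 4: C0 write [C0 write: invalidate ['C1=S', 'C3=S'] -> C0=M] -> [M,I,I,I]
Op 5: C2 write [C2 write: invalidate ['C0=M'] -> C2=M] -> [I,I,M,I]
Op 6: C2 write [C2 write: already M (modified), no change] -> [I,I,M,I]
Op 7: C0 write [C0 write: invalidate ['C2=M'] -> C0=M] -> [M,I,I,I]
Op 8: C1 write [C1 write: invalidate ['C0=M'] -> C1=M] -> [I,M,I,I]
Op 9: C1 write [C1 write: already M (modified), no change] -> [I,M,I,I]
Op 10: C0 write [C0 write: invalidate ['C1=M'] -> C0=M] -> [M,I,I,I]
Op 11: C0 write [C0 write: already M (modified), no change] -> [M,I,I,I]

Answer: M I I I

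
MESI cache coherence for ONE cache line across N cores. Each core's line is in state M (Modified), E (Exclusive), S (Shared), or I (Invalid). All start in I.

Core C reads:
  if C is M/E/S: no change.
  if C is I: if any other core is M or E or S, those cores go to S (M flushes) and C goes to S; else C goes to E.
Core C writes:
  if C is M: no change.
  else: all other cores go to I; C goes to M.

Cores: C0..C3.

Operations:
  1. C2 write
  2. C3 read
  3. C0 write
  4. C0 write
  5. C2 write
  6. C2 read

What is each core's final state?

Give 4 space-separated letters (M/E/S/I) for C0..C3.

Answer: I I M I

Derivation:
Op 1: C2 write [C2 write: invalidate none -> C2=M] -> [I,I,M,I]
Op 2: C3 read [C3 read from I: others=['C2=M'] -> C3=S, others downsized to S] -> [I,I,S,S]
Op 3: C0 write [C0 write: invalidate ['C2=S', 'C3=S'] -> C0=M] -> [M,I,I,I]
Op 4: C0 write [C0 write: already M (modified), no change] -> [M,I,I,I]
Op 5: C2 write [C2 write: invalidate ['C0=M'] -> C2=M] -> [I,I,M,I]
Op 6: C2 read [C2 read: already in M, no change] -> [I,I,M,I]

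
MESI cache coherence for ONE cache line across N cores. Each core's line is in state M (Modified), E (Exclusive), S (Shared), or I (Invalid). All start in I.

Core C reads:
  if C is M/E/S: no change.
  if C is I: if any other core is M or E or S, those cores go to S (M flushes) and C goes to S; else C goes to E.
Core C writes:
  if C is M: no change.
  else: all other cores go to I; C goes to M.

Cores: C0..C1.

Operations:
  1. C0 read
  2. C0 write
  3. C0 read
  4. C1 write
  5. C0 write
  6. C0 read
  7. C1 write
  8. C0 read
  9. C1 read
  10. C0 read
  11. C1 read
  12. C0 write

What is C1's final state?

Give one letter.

Op 1: C0 read [C0 read from I: no other sharers -> C0=E (exclusive)] -> [E,I]
Op 2: C0 write [C0 write: invalidate none -> C0=M] -> [M,I]
Op 3: C0 read [C0 read: already in M, no change] -> [M,I]
Op 4: C1 write [C1 write: invalidate ['C0=M'] -> C1=M] -> [I,M]
Op 5: C0 write [C0 write: invalidate ['C1=M'] -> C0=M] -> [M,I]
Op 6: C0 read [C0 read: already in M, no change] -> [M,I]
Op 7: C1 write [C1 write: invalidate ['C0=M'] -> C1=M] -> [I,M]
Op 8: C0 read [C0 read from I: others=['C1=M'] -> C0=S, others downsized to S] -> [S,S]
Op 9: C1 read [C1 read: already in S, no change] -> [S,S]
Op 10: C0 read [C0 read: already in S, no change] -> [S,S]
Op 11: C1 read [C1 read: already in S, no change] -> [S,S]
Op 12: C0 write [C0 write: invalidate ['C1=S'] -> C0=M] -> [M,I]

Answer: I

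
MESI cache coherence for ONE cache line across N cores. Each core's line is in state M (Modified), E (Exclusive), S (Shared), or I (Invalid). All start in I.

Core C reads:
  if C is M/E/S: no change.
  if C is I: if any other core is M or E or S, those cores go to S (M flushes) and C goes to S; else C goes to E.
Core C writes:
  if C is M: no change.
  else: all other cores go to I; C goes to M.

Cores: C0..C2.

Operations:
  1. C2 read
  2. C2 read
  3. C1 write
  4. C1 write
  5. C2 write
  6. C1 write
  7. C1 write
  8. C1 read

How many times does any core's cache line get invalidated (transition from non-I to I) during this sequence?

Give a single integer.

Answer: 3

Derivation:
Op 1: C2 read [C2 read from I: no other sharers -> C2=E (exclusive)] -> [I,I,E] (invalidations this op: 0; running total: 0)
Op 2: C2 read [C2 read: already in E, no change] -> [I,I,E] (invalidations this op: 0; running total: 0)
Op 3: C1 write [C1 write: invalidate ['C2=E'] -> C1=M] -> [I,M,I] (invalidations this op: 1; running total: 1)
Op 4: C1 write [C1 write: already M (modified), no change] -> [I,M,I] (invalidations this op: 0; running total: 1)
Op 5: C2 write [C2 write: invalidate ['C1=M'] -> C2=M] -> [I,I,M] (invalidations this op: 1; running total: 2)
Op 6: C1 write [C1 write: invalidate ['C2=M'] -> C1=M] -> [I,M,I] (invalidations this op: 1; running total: 3)
Op 7: C1 write [C1 write: already M (modified), no change] -> [I,M,I] (invalidations this op: 0; running total: 3)
Op 8: C1 read [C1 read: already in M, no change] -> [I,M,I] (invalidations this op: 0; running total: 3)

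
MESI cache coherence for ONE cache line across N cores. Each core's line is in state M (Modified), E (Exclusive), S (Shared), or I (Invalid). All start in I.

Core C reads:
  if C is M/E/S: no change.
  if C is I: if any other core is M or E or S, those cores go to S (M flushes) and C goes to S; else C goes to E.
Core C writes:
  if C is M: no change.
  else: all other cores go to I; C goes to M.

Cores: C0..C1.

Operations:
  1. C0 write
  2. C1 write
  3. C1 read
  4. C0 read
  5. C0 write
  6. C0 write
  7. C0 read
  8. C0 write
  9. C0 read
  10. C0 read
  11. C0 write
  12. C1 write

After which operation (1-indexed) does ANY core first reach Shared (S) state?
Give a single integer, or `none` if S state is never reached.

Answer: 4

Derivation:
Op 1: C0 write [C0 write: invalidate none -> C0=M] -> [M,I]
Op 2: C1 write [C1 write: invalidate ['C0=M'] -> C1=M] -> [I,M]
Op 3: C1 read [C1 read: already in M, no change] -> [I,M]
Op 4: C0 read [C0 read from I: others=['C1=M'] -> C0=S, others downsized to S] -> [S,S]
  -> First S state at op 4; remaining ops need not be traced.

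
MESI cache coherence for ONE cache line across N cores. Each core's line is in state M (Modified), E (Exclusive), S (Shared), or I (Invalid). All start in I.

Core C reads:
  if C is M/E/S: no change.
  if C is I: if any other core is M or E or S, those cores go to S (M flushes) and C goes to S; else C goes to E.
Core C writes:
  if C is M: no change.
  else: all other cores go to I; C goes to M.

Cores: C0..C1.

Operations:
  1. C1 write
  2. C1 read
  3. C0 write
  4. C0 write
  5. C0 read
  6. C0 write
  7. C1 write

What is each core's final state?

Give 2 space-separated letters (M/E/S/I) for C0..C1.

Answer: I M

Derivation:
Op 1: C1 write [C1 write: invalidate none -> C1=M] -> [I,M]
Op 2: C1 read [C1 read: already in M, no change] -> [I,M]
Op 3: C0 write [C0 write: invalidate ['C1=M'] -> C0=M] -> [M,I]
Op 4: C0 write [C0 write: already M (modified), no change] -> [M,I]
Op 5: C0 read [C0 read: already in M, no change] -> [M,I]
Op 6: C0 write [C0 write: already M (modified), no change] -> [M,I]
Op 7: C1 write [C1 write: invalidate ['C0=M'] -> C1=M] -> [I,M]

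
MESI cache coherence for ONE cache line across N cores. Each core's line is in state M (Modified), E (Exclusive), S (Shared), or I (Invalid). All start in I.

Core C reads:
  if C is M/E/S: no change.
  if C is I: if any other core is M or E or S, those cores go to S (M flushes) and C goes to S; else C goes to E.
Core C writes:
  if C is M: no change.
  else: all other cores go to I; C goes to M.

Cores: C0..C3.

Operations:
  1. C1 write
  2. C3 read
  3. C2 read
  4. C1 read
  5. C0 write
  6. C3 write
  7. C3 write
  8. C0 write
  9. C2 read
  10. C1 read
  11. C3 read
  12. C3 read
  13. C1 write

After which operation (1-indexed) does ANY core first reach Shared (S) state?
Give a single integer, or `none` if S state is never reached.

Answer: 2

Derivation:
Op 1: C1 write [C1 write: invalidate none -> C1=M] -> [I,M,I,I]
Op 2: C3 read [C3 read from I: others=['C1=M'] -> C3=S, others downsized to S] -> [I,S,I,S]
  -> First S state at op 2; remaining ops need not be traced.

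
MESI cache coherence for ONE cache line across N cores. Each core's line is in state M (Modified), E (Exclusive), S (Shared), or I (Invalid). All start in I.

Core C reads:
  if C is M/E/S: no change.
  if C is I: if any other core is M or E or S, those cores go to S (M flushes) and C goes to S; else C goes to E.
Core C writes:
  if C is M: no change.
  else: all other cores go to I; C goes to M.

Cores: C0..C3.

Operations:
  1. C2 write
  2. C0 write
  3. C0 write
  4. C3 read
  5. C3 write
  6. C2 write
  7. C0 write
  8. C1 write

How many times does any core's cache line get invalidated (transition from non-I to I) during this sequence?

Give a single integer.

Answer: 5

Derivation:
Op 1: C2 write [C2 write: invalidate none -> C2=M] -> [I,I,M,I] (invalidations this op: 0; running total: 0)
Op 2: C0 write [C0 write: invalidate ['C2=M'] -> C0=M] -> [M,I,I,I] (invalidations this op: 1; running total: 1)
Op 3: C0 write [C0 write: already M (modified), no change] -> [M,I,I,I] (invalidations this op: 0; running total: 1)
Op 4: C3 read [C3 read from I: others=['C0=M'] -> C3=S, others downsized to S] -> [S,I,I,S] (invalidations this op: 0; running total: 1)
Op 5: C3 write [C3 write: invalidate ['C0=S'] -> C3=M] -> [I,I,I,M] (invalidations this op: 1; running total: 2)
Op 6: C2 write [C2 write: invalidate ['C3=M'] -> C2=M] -> [I,I,M,I] (invalidations this op: 1; running total: 3)
Op 7: C0 write [C0 write: invalidate ['C2=M'] -> C0=M] -> [M,I,I,I] (invalidations this op: 1; running total: 4)
Op 8: C1 write [C1 write: invalidate ['C0=M'] -> C1=M] -> [I,M,I,I] (invalidations this op: 1; running total: 5)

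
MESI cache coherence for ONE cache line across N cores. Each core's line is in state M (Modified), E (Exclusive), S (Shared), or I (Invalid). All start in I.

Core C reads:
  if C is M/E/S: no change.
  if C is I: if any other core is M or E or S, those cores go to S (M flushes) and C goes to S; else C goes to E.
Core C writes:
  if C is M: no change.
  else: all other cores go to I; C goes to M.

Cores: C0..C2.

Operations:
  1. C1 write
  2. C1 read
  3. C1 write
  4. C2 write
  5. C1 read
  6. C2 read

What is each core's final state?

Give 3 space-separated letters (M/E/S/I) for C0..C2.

Op 1: C1 write [C1 write: invalidate none -> C1=M] -> [I,M,I]
Op 2: C1 read [C1 read: already in M, no change] -> [I,M,I]
Op 3: C1 write [C1 write: already M (modified), no change] -> [I,M,I]
Op 4: C2 write [C2 write: invalidate ['C1=M'] -> C2=M] -> [I,I,M]
Op 5: C1 read [C1 read from I: others=['C2=M'] -> C1=S, others downsized to S] -> [I,S,S]
Op 6: C2 read [C2 read: already in S, no change] -> [I,S,S]

Answer: I S S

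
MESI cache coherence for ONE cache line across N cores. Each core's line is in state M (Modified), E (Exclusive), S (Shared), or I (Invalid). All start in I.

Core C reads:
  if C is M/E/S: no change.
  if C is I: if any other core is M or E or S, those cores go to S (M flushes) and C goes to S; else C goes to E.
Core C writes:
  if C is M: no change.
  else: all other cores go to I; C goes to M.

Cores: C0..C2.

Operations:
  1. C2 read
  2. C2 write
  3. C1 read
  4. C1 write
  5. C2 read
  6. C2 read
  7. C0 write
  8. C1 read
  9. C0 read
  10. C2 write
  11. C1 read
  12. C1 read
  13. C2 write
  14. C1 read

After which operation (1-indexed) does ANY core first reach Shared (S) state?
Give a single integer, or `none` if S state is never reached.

Op 1: C2 read [C2 read from I: no other sharers -> C2=E (exclusive)] -> [I,I,E]
Op 2: C2 write [C2 write: invalidate none -> C2=M] -> [I,I,M]
Op 3: C1 read [C1 read from I: others=['C2=M'] -> C1=S, others downsized to S] -> [I,S,S]
  -> First S state at op 3; remaining ops need not be traced.

Answer: 3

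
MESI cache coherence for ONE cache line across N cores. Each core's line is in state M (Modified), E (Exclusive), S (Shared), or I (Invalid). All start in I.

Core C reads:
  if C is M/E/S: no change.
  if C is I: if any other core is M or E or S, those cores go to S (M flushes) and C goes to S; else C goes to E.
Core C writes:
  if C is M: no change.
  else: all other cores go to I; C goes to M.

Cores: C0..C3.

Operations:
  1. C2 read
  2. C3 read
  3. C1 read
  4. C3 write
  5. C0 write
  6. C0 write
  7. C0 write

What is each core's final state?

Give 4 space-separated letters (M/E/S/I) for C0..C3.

Answer: M I I I

Derivation:
Op 1: C2 read [C2 read from I: no other sharers -> C2=E (exclusive)] -> [I,I,E,I]
Op 2: C3 read [C3 read from I: others=['C2=E'] -> C3=S, others downsized to S] -> [I,I,S,S]
Op 3: C1 read [C1 read from I: others=['C2=S', 'C3=S'] -> C1=S, others downsized to S] -> [I,S,S,S]
Op 4: C3 write [C3 write: invalidate ['C1=S', 'C2=S'] -> C3=M] -> [I,I,I,M]
Op 5: C0 write [C0 write: invalidate ['C3=M'] -> C0=M] -> [M,I,I,I]
Op 6: C0 write [C0 write: already M (modified), no change] -> [M,I,I,I]
Op 7: C0 write [C0 write: already M (modified), no change] -> [M,I,I,I]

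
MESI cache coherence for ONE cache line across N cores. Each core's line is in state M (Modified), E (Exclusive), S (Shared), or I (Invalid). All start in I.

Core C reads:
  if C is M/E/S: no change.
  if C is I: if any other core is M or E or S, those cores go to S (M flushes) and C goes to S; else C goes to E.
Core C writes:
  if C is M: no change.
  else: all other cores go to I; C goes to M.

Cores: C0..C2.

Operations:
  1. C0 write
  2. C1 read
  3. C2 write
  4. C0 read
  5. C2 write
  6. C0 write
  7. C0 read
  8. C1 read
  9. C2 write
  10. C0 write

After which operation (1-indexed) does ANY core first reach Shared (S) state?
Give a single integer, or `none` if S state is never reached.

Op 1: C0 write [C0 write: invalidate none -> C0=M] -> [M,I,I]
Op 2: C1 read [C1 read from I: others=['C0=M'] -> C1=S, others downsized to S] -> [S,S,I]
  -> First S state at op 2; remaining ops need not be traced.

Answer: 2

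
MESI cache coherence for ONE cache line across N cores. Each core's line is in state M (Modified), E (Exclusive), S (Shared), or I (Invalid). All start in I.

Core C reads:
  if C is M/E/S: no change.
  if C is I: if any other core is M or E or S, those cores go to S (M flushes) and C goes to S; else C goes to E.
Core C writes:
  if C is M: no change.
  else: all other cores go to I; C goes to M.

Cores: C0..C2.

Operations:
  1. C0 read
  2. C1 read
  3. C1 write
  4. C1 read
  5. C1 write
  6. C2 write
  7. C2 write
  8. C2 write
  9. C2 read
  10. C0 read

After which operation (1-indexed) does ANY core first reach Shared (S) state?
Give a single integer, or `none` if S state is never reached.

Answer: 2

Derivation:
Op 1: C0 read [C0 read from I: no other sharers -> C0=E (exclusive)] -> [E,I,I]
Op 2: C1 read [C1 read from I: others=['C0=E'] -> C1=S, others downsized to S] -> [S,S,I]
  -> First S state at op 2; remaining ops need not be traced.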